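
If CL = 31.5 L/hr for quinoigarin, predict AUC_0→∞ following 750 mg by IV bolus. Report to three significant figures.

AUC = 23.8 mg/L·hr

AUC_0→∞ = Dose_iv / CL
        = 750 / 31.5 = 23.8095 mg/L·hr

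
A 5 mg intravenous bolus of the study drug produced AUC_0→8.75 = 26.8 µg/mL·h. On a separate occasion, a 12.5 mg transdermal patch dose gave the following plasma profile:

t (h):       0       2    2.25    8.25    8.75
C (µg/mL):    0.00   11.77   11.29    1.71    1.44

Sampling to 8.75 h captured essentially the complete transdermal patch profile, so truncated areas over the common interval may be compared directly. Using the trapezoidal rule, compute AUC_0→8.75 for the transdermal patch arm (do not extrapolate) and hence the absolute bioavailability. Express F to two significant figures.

Trapezoidal AUC_0→8.75 (transdermal patch):
  [0→2]: (0.00+11.77)/2 × 2 = 11.77
  [2→2.25]: (11.77+11.29)/2 × 0.25 = 2.8825
  [2.25→8.25]: (11.29+1.71)/2 × 6 = 39.0
  [8.25→8.75]: (1.71+1.44)/2 × 0.5 = 0.7875
  Sum = 54.44 µg/mL·h
F = (AUC_ev/D_ev)/(AUC_iv/D_iv) = (54.44/12.5)/(26.8/5) = 4.3552/5.36 = 0.8125

F = 0.81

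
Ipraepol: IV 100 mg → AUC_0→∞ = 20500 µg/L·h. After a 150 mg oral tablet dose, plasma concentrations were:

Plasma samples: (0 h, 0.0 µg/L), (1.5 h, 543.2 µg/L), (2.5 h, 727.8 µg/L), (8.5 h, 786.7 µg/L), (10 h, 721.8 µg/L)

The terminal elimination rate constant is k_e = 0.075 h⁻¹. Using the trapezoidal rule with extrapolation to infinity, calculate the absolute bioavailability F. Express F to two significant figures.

Trapezoidal AUC_0→10 (oral tablet):
  [0→1.5]: (0.0+543.2)/2 × 1.5 = 407.4
  [1.5→2.5]: (543.2+727.8)/2 × 1 = 635.5
  [2.5→8.5]: (727.8+786.7)/2 × 6 = 4543.5
  [8.5→10]: (786.7+721.8)/2 × 1.5 = 1131.375
  Sum = 6717.775 µg/L·h
Tail: C_last/k_e = 721.8/0.075 = 9624.000
AUC_0→∞ (oral tablet) = 6717.775 + 9624.000 = 16341.775 µg/L·h
F = (AUC_ev/D_ev)/(AUC_iv/D_iv) = (16341.775/150)/(20500/100) = 108.945/205 = 0.5314

F = 0.53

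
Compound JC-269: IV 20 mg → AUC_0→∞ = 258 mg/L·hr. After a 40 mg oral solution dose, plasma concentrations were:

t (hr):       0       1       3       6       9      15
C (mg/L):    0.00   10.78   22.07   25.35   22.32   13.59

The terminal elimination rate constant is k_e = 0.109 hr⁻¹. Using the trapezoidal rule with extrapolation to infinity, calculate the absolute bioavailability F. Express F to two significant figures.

F = 0.80

Trapezoidal AUC_0→15 (oral solution):
  [0→1]: (0.00+10.78)/2 × 1 = 5.39
  [1→3]: (10.78+22.07)/2 × 2 = 32.85
  [3→6]: (22.07+25.35)/2 × 3 = 71.13
  [6→9]: (25.35+22.32)/2 × 3 = 71.505
  [9→15]: (22.32+13.59)/2 × 6 = 107.73
  Sum = 288.605 mg/L·hr
Tail: C_last/k_e = 13.59/0.109 = 124.679
AUC_0→∞ (oral solution) = 288.605 + 124.679 = 413.284 mg/L·hr
F = (AUC_ev/D_ev)/(AUC_iv/D_iv) = (413.284/40)/(258/20) = 10.3321/12.9 = 0.8009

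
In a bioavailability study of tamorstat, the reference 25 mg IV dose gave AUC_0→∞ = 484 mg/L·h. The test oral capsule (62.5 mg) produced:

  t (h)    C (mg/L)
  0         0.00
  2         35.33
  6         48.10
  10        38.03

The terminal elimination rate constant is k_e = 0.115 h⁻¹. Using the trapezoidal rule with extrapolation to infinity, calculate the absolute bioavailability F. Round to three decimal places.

F = 0.583

Trapezoidal AUC_0→10 (oral capsule):
  [0→2]: (0.00+35.33)/2 × 2 = 35.33
  [2→6]: (35.33+48.10)/2 × 4 = 166.86
  [6→10]: (48.10+38.03)/2 × 4 = 172.26
  Sum = 374.45 mg/L·h
Tail: C_last/k_e = 38.03/0.115 = 330.696
AUC_0→∞ (oral capsule) = 374.45 + 330.696 = 705.146 mg/L·h
F = (AUC_ev/D_ev)/(AUC_iv/D_iv) = (705.146/62.5)/(484/25) = 11.282336/19.36 = 0.5828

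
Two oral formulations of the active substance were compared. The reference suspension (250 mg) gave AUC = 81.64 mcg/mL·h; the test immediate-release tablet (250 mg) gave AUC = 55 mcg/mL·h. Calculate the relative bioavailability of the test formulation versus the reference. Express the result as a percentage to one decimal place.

F_rel = 67.4%

F_rel = (AUC_test/D_test) / (AUC_ref/D_ref)
      = (55/250) / (81.64/250)
      = 0.22 / 0.32656 = 0.6737 = 67.37%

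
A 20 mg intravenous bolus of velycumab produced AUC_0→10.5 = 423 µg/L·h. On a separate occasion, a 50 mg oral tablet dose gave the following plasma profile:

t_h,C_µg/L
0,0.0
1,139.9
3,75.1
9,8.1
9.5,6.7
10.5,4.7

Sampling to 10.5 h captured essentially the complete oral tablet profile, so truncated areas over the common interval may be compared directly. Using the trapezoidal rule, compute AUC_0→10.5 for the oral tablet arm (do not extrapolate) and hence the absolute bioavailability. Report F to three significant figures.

Trapezoidal AUC_0→10.5 (oral tablet):
  [0→1]: (0.0+139.9)/2 × 1 = 69.95
  [1→3]: (139.9+75.1)/2 × 2 = 215.0
  [3→9]: (75.1+8.1)/2 × 6 = 249.6
  [9→9.5]: (8.1+6.7)/2 × 0.5 = 3.7
  [9.5→10.5]: (6.7+4.7)/2 × 1 = 5.7
  Sum = 543.95 µg/L·h
F = (AUC_ev/D_ev)/(AUC_iv/D_iv) = (543.95/50)/(423/20) = 10.879/21.15 = 0.5144

F = 0.514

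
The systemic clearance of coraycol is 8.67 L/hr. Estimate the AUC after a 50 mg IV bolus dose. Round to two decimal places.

AUC_0→∞ = Dose_iv / CL
        = 50 / 8.67 = 5.76701 mg/L·hr

AUC = 5.77 mg/L·hr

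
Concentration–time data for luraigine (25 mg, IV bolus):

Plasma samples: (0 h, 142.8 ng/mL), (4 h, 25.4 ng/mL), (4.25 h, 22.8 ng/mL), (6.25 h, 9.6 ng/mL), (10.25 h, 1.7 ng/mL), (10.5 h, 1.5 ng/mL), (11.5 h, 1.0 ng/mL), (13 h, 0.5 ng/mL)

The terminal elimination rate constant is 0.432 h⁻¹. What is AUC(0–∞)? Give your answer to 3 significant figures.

Trapezoidal AUC_0→13:
  [0→4]: (142.8+25.4)/2 × 4 = 336.4
  [4→4.25]: (25.4+22.8)/2 × 0.25 = 6.025
  [4.25→6.25]: (22.8+9.6)/2 × 2 = 32.4
  [6.25→10.25]: (9.6+1.7)/2 × 4 = 22.6
  [10.25→10.5]: (1.7+1.5)/2 × 0.25 = 0.4
  [10.5→11.5]: (1.5+1.0)/2 × 1 = 1.25
  [11.5→13]: (1.0+0.5)/2 × 1.5 = 1.125
  Sum = 400.2 ng/mL·h
Extrapolated tail: C_last / k_e = 0.5 / 0.432 = 1.157
AUC_0→∞ = 400.2 + 1.157 = 401.357 ng/mL·h

AUC = 401 ng/mL·h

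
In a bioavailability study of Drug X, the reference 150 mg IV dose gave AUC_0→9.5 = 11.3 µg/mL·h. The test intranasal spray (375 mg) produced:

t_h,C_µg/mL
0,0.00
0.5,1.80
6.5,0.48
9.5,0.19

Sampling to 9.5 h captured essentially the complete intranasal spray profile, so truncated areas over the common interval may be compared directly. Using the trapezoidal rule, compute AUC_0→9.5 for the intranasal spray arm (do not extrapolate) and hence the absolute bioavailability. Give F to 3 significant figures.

F = 0.294

Trapezoidal AUC_0→9.5 (intranasal spray):
  [0→0.5]: (0.00+1.80)/2 × 0.5 = 0.45
  [0.5→6.5]: (1.80+0.48)/2 × 6 = 6.84
  [6.5→9.5]: (0.48+0.19)/2 × 3 = 1.005
  Sum = 8.295 µg/mL·h
F = (AUC_ev/D_ev)/(AUC_iv/D_iv) = (8.295/375)/(11.3/150) = 0.02212/0.0753333 = 0.2936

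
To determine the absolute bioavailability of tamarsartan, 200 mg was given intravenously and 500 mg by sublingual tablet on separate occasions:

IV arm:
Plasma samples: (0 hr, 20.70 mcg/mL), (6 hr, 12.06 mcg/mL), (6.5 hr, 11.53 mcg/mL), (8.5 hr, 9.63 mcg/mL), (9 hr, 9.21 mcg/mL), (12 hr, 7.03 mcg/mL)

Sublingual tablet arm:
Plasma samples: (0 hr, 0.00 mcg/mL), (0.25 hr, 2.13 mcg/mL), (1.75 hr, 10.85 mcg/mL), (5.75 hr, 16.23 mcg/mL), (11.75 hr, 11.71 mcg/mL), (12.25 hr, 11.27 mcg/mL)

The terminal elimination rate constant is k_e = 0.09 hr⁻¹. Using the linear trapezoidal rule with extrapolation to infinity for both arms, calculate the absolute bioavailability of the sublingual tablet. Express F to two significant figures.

Trapezoidal AUC_0→12 (IV):
  [0→6]: (20.70+12.06)/2 × 6 = 98.28
  [6→6.5]: (12.06+11.53)/2 × 0.5 = 5.8975
  [6.5→8.5]: (11.53+9.63)/2 × 2 = 21.16
  [8.5→9]: (9.63+9.21)/2 × 0.5 = 4.71
  [9→12]: (9.21+7.03)/2 × 3 = 24.36
  Sum = 154.4075 mcg/mL·hr
IV tail: 7.03/0.09 = 78.111; AUC_iv,0→∞ = 154.4075 + 78.111 = 232.5185 mcg/mL·hr
Trapezoidal AUC_0→12.25 (sublingual tablet):
  [0→0.25]: (0.00+2.13)/2 × 0.25 = 0.26625
  [0.25→1.75]: (2.13+10.85)/2 × 1.5 = 9.735
  [1.75→5.75]: (10.85+16.23)/2 × 4 = 54.16
  [5.75→11.75]: (16.23+11.71)/2 × 6 = 83.82
  [11.75→12.25]: (11.71+11.27)/2 × 0.5 = 5.745
  Sum = 153.72625 mcg/mL·hr
sublingual tablet tail: 11.27/0.09 = 125.222; AUC_ev,0→∞ = 153.72625 + 125.222 = 278.94825 mcg/mL·hr
F = (AUC_ev/D_ev)/(AUC_iv/D_iv) = (278.94825/500)/(232.5185/200) = 0.5578965/1.1625925 = 0.4799

F = 0.48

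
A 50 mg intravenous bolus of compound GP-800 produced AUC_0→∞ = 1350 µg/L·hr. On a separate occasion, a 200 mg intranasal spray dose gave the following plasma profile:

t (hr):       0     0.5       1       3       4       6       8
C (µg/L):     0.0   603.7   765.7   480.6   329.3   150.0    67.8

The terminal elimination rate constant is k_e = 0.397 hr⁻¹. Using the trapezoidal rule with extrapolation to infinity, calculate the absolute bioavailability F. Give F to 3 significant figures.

F = 0.558

Trapezoidal AUC_0→8 (intranasal spray):
  [0→0.5]: (0.0+603.7)/2 × 0.5 = 150.925
  [0.5→1]: (603.7+765.7)/2 × 0.5 = 342.35
  [1→3]: (765.7+480.6)/2 × 2 = 1246.3
  [3→4]: (480.6+329.3)/2 × 1 = 404.95
  [4→6]: (329.3+150.0)/2 × 2 = 479.3
  [6→8]: (150.0+67.8)/2 × 2 = 217.8
  Sum = 2841.625 µg/L·hr
Tail: C_last/k_e = 67.8/0.397 = 170.781
AUC_0→∞ (intranasal spray) = 2841.625 + 170.781 = 3012.406 µg/L·hr
F = (AUC_ev/D_ev)/(AUC_iv/D_iv) = (3012.406/200)/(1350/50) = 15.06203/27 = 0.5579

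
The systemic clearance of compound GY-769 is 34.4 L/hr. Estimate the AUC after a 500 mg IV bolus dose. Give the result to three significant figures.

AUC_0→∞ = Dose_iv / CL
        = 500 / 34.4 = 14.5349 mg/L·hr

AUC = 14.5 mg/L·hr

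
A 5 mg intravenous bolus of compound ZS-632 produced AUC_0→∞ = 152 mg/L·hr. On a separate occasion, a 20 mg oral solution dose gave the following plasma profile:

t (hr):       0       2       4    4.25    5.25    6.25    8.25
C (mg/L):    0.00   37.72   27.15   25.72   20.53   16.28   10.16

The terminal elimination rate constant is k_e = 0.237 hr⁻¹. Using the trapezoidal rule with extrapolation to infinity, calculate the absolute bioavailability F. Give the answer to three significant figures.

F = 0.362

Trapezoidal AUC_0→8.25 (oral solution):
  [0→2]: (0.00+37.72)/2 × 2 = 37.72
  [2→4]: (37.72+27.15)/2 × 2 = 64.87
  [4→4.25]: (27.15+25.72)/2 × 0.25 = 6.60875
  [4.25→5.25]: (25.72+20.53)/2 × 1 = 23.125
  [5.25→6.25]: (20.53+16.28)/2 × 1 = 18.405
  [6.25→8.25]: (16.28+10.16)/2 × 2 = 26.44
  Sum = 177.16875 mg/L·hr
Tail: C_last/k_e = 10.16/0.237 = 42.869
AUC_0→∞ (oral solution) = 177.16875 + 42.869 = 220.03775 mg/L·hr
F = (AUC_ev/D_ev)/(AUC_iv/D_iv) = (220.03775/20)/(152/5) = 11.0019/30.4 = 0.3619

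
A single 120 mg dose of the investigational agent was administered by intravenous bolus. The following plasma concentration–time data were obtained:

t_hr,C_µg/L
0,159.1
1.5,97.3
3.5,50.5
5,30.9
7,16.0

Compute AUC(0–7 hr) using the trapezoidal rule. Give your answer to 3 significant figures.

AUC = 448 µg/L·hr

Trapezoidal AUC_0→7:
  [0→1.5]: (159.1+97.3)/2 × 1.5 = 192.3
  [1.5→3.5]: (97.3+50.5)/2 × 2 = 147.8
  [3.5→5]: (50.5+30.9)/2 × 1.5 = 61.05
  [5→7]: (30.9+16.0)/2 × 2 = 46.9
  Sum = 448.05 µg/L·hr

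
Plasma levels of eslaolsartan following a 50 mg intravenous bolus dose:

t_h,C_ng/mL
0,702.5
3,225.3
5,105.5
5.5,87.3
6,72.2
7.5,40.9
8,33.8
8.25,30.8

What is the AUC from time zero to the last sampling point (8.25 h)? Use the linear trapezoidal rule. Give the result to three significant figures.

AUC = 1920 ng/mL·h

Trapezoidal AUC_0→8.25:
  [0→3]: (702.5+225.3)/2 × 3 = 1391.7
  [3→5]: (225.3+105.5)/2 × 2 = 330.8
  [5→5.5]: (105.5+87.3)/2 × 0.5 = 48.2
  [5.5→6]: (87.3+72.2)/2 × 0.5 = 39.875
  [6→7.5]: (72.2+40.9)/2 × 1.5 = 84.825
  [7.5→8]: (40.9+33.8)/2 × 0.5 = 18.675
  [8→8.25]: (33.8+30.8)/2 × 0.25 = 8.075
  Sum = 1922.15 ng/mL·h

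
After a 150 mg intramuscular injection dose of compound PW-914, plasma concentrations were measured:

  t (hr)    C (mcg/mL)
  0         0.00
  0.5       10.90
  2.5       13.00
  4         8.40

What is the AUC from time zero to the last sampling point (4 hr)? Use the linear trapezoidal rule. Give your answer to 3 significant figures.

AUC = 42.7 mcg/mL·hr

Trapezoidal AUC_0→4:
  [0→0.5]: (0.00+10.90)/2 × 0.5 = 2.725
  [0.5→2.5]: (10.90+13.00)/2 × 2 = 23.9
  [2.5→4]: (13.00+8.40)/2 × 1.5 = 16.05
  Sum = 42.675 mcg/mL·hr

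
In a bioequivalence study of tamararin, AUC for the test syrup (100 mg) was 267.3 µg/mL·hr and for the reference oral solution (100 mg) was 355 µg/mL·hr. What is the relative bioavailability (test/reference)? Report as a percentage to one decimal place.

F_rel = (AUC_test/D_test) / (AUC_ref/D_ref)
      = (267.3/100) / (355/100)
      = 2.673 / 3.55 = 0.7530 = 75.30%

F_rel = 75.3%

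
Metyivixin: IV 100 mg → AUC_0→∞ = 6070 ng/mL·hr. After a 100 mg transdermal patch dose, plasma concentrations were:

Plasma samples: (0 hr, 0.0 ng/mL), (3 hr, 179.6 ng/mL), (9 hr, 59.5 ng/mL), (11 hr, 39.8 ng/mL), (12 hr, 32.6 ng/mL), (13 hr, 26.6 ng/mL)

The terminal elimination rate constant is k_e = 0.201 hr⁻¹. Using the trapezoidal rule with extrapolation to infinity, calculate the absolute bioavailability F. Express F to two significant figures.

F = 0.21

Trapezoidal AUC_0→13 (transdermal patch):
  [0→3]: (0.0+179.6)/2 × 3 = 269.4
  [3→9]: (179.6+59.5)/2 × 6 = 717.3
  [9→11]: (59.5+39.8)/2 × 2 = 99.3
  [11→12]: (39.8+32.6)/2 × 1 = 36.2
  [12→13]: (32.6+26.6)/2 × 1 = 29.6
  Sum = 1151.8 ng/mL·hr
Tail: C_last/k_e = 26.6/0.201 = 132.338
AUC_0→∞ (transdermal patch) = 1151.8 + 132.338 = 1284.138 ng/mL·hr
F = (AUC_ev/D_ev)/(AUC_iv/D_iv) = (1284.138/100)/(6070/100) = 12.84138/60.7 = 0.2116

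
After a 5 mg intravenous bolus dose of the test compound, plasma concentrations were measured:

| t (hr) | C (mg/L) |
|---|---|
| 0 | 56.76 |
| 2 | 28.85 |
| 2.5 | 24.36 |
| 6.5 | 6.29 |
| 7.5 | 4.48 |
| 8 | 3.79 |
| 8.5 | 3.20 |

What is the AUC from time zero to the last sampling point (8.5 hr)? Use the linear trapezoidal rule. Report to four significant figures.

AUC = 169.4 mg/L·hr

Trapezoidal AUC_0→8.5:
  [0→2]: (56.76+28.85)/2 × 2 = 85.61
  [2→2.5]: (28.85+24.36)/2 × 0.5 = 13.3025
  [2.5→6.5]: (24.36+6.29)/2 × 4 = 61.3
  [6.5→7.5]: (6.29+4.48)/2 × 1 = 5.385
  [7.5→8]: (4.48+3.79)/2 × 0.5 = 2.0675
  [8→8.5]: (3.79+3.20)/2 × 0.5 = 1.7475
  Sum = 169.4125 mg/L·hr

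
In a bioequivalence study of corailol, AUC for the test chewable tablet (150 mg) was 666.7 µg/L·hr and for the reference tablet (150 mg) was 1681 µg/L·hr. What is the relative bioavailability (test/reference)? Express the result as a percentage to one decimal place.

F_rel = 39.7%

F_rel = (AUC_test/D_test) / (AUC_ref/D_ref)
      = (666.7/150) / (1681/150)
      = 4.44467 / 11.2067 = 0.3966 = 39.66%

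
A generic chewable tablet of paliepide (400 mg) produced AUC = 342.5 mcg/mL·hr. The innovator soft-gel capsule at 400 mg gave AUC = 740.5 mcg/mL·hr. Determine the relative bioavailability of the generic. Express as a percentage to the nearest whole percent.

F_rel = (AUC_test/D_test) / (AUC_ref/D_ref)
      = (342.5/400) / (740.5/400)
      = 0.85625 / 1.85125 = 0.4625 = 46.25%

F_rel = 46%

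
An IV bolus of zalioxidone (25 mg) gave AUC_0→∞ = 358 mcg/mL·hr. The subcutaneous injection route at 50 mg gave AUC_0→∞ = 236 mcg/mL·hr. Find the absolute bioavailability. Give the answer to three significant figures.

F = 0.330

F = (AUC_ev / D_ev) / (AUC_iv / D_iv)
  = (236/50) / (358/25)
  = 4.72 / 14.32 = 0.3296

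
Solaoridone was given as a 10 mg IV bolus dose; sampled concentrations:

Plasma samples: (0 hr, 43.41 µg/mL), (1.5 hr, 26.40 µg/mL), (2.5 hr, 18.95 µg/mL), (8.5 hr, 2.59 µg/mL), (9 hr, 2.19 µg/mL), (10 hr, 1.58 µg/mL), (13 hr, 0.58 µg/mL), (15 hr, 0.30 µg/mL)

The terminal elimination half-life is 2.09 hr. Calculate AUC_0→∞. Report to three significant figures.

Trapezoidal AUC_0→15:
  [0→1.5]: (43.41+26.40)/2 × 1.5 = 52.3575
  [1.5→2.5]: (26.40+18.95)/2 × 1 = 22.675
  [2.5→8.5]: (18.95+2.59)/2 × 6 = 64.62
  [8.5→9]: (2.59+2.19)/2 × 0.5 = 1.195
  [9→10]: (2.19+1.58)/2 × 1 = 1.885
  [10→13]: (1.58+0.58)/2 × 3 = 3.24
  [13→15]: (0.58+0.30)/2 × 2 = 0.88
  Sum = 146.8525 µg/mL·hr
k_e = ln2 / t½ = 0.693147 / 2.09 = 0.3316 hr^-1
Extrapolated tail: C_last / k_e = 0.30 / 0.3316 = 0.905
AUC_0→∞ = 146.8525 + 0.905 = 147.7575 µg/mL·hr

AUC = 148 µg/mL·hr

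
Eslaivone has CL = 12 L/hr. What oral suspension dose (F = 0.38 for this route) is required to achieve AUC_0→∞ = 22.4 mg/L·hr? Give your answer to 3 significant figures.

Dose = 707 mg

Dose = CL × AUC_0→∞ / F
     = 12 × 22.4 / 0.38 = 707.368 mg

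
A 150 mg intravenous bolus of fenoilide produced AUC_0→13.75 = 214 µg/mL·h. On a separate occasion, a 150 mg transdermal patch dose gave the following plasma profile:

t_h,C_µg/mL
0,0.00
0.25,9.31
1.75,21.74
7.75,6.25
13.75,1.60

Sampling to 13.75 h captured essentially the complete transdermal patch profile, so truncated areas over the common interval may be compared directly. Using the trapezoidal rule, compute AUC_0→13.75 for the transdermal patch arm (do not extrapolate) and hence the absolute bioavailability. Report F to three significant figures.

Trapezoidal AUC_0→13.75 (transdermal patch):
  [0→0.25]: (0.00+9.31)/2 × 0.25 = 1.16375
  [0.25→1.75]: (9.31+21.74)/2 × 1.5 = 23.2875
  [1.75→7.75]: (21.74+6.25)/2 × 6 = 83.97
  [7.75→13.75]: (6.25+1.60)/2 × 6 = 23.55
  Sum = 131.97125 µg/mL·h
F = (AUC_ev/D_ev)/(AUC_iv/D_iv) = (131.97125/150)/(214/150) = 0.879808/1.42667 = 0.6167

F = 0.617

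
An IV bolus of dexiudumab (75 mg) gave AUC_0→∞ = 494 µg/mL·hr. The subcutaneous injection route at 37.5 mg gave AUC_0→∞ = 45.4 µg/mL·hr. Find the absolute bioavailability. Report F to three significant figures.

F = 0.184

F = (AUC_ev / D_ev) / (AUC_iv / D_iv)
  = (45.4/37.5) / (494/75)
  = 1.21067 / 6.58667 = 0.1838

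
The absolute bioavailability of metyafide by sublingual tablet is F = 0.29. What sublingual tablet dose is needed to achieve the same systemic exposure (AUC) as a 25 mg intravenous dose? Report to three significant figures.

For equal systemic exposure: F × D_ev = D_iv
D_ev = D_iv / F = 25 / 0.29 = 86.2069 mg

D_sublingual = 86.2 mg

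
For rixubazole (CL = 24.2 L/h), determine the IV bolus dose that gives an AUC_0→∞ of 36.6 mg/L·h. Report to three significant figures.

Dose = 886 mg

Dose_iv = CL × AUC_0→∞
     = 24.2 × 36.6 = 885.72 mg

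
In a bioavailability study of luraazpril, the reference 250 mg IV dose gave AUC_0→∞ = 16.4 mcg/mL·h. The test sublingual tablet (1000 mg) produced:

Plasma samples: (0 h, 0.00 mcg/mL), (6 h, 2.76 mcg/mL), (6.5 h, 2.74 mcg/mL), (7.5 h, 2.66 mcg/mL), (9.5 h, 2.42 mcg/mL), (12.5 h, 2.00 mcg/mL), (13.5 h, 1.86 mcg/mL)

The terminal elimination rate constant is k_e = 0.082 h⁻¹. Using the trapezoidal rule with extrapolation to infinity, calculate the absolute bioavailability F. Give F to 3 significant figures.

F = 0.742

Trapezoidal AUC_0→13.5 (sublingual tablet):
  [0→6]: (0.00+2.76)/2 × 6 = 8.28
  [6→6.5]: (2.76+2.74)/2 × 0.5 = 1.375
  [6.5→7.5]: (2.74+2.66)/2 × 1 = 2.7
  [7.5→9.5]: (2.66+2.42)/2 × 2 = 5.08
  [9.5→12.5]: (2.42+2.00)/2 × 3 = 6.63
  [12.5→13.5]: (2.00+1.86)/2 × 1 = 1.93
  Sum = 25.995 mcg/mL·h
Tail: C_last/k_e = 1.86/0.082 = 22.683
AUC_0→∞ (sublingual tablet) = 25.995 + 22.683 = 48.678 mcg/mL·h
F = (AUC_ev/D_ev)/(AUC_iv/D_iv) = (48.678/1000)/(16.4/250) = 0.048678/0.0656 = 0.7420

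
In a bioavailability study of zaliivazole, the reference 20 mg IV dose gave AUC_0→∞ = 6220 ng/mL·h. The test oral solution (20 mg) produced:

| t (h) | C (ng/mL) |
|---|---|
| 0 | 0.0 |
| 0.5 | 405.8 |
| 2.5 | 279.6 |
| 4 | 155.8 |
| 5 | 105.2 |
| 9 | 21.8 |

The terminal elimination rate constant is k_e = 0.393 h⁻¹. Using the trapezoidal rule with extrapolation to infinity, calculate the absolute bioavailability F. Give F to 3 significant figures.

F = 0.250

Trapezoidal AUC_0→9 (oral solution):
  [0→0.5]: (0.0+405.8)/2 × 0.5 = 101.45
  [0.5→2.5]: (405.8+279.6)/2 × 2 = 685.4
  [2.5→4]: (279.6+155.8)/2 × 1.5 = 326.55
  [4→5]: (155.8+105.2)/2 × 1 = 130.5
  [5→9]: (105.2+21.8)/2 × 4 = 254.0
  Sum = 1497.9 ng/mL·h
Tail: C_last/k_e = 21.8/0.393 = 55.471
AUC_0→∞ (oral solution) = 1497.9 + 55.471 = 1553.371 ng/mL·h
F = (AUC_ev/D_ev)/(AUC_iv/D_iv) = (1553.371/20)/(6220/20) = 77.66855/311 = 0.2497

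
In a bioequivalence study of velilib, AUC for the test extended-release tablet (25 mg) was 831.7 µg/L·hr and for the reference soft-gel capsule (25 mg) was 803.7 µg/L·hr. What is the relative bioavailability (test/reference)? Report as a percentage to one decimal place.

F_rel = 103.5%

F_rel = (AUC_test/D_test) / (AUC_ref/D_ref)
      = (831.7/25) / (803.7/25)
      = 33.268 / 32.148 = 1.0348 = 103.48%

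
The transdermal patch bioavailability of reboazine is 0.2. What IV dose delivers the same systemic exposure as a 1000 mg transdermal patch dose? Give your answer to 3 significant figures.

Systemic exposure from an extravascular dose = F × D_ev, so the equivalent IV dose is F × D_ev.
D_iv = F × D_ev = 0.2 × 1000 = 200 mg

D_iv = 200 mg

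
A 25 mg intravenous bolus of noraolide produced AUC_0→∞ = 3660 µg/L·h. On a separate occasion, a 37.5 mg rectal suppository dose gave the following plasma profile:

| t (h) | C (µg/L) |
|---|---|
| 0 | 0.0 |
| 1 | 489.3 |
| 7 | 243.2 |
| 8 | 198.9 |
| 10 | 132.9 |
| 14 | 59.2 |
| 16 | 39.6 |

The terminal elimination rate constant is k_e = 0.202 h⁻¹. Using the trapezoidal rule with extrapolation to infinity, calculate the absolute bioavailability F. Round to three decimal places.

F = 0.669

Trapezoidal AUC_0→16 (rectal suppository):
  [0→1]: (0.0+489.3)/2 × 1 = 244.65
  [1→7]: (489.3+243.2)/2 × 6 = 2197.5
  [7→8]: (243.2+198.9)/2 × 1 = 221.05
  [8→10]: (198.9+132.9)/2 × 2 = 331.8
  [10→14]: (132.9+59.2)/2 × 4 = 384.2
  [14→16]: (59.2+39.6)/2 × 2 = 98.8
  Sum = 3478.0 µg/L·h
Tail: C_last/k_e = 39.6/0.202 = 196.040
AUC_0→∞ (rectal suppository) = 3478.0 + 196.040 = 3674.04 µg/L·h
F = (AUC_ev/D_ev)/(AUC_iv/D_iv) = (3674.04/37.5)/(3660/25) = 97.9744/146.4 = 0.6692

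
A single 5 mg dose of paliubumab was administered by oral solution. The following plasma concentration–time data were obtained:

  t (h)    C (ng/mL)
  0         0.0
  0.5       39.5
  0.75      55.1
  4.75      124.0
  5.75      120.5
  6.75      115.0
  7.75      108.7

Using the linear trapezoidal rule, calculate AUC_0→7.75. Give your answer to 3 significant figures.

Trapezoidal AUC_0→7.75:
  [0→0.5]: (0.0+39.5)/2 × 0.5 = 9.875
  [0.5→0.75]: (39.5+55.1)/2 × 0.25 = 11.825
  [0.75→4.75]: (55.1+124.0)/2 × 4 = 358.2
  [4.75→5.75]: (124.0+120.5)/2 × 1 = 122.25
  [5.75→6.75]: (120.5+115.0)/2 × 1 = 117.75
  [6.75→7.75]: (115.0+108.7)/2 × 1 = 111.85
  Sum = 731.75 ng/mL·h

AUC = 732 ng/mL·h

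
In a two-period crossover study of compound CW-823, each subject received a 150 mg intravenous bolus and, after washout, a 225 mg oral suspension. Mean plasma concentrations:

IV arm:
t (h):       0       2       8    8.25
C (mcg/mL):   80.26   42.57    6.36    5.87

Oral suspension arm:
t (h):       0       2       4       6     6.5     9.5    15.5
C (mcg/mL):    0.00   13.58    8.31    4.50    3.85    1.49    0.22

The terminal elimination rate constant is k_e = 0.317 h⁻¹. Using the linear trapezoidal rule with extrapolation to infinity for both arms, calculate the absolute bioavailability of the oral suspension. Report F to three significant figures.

Trapezoidal AUC_0→8.25 (IV):
  [0→2]: (80.26+42.57)/2 × 2 = 122.83
  [2→8]: (42.57+6.36)/2 × 6 = 146.79
  [8→8.25]: (6.36+5.87)/2 × 0.25 = 1.52875
  Sum = 271.14875 mcg/mL·h
IV tail: 5.87/0.317 = 18.517; AUC_iv,0→∞ = 271.14875 + 18.517 = 289.66575 mcg/mL·h
Trapezoidal AUC_0→15.5 (oral suspension):
  [0→2]: (0.00+13.58)/2 × 2 = 13.58
  [2→4]: (13.58+8.31)/2 × 2 = 21.89
  [4→6]: (8.31+4.50)/2 × 2 = 12.81
  [6→6.5]: (4.50+3.85)/2 × 0.5 = 2.0875
  [6.5→9.5]: (3.85+1.49)/2 × 3 = 8.01
  [9.5→15.5]: (1.49+0.22)/2 × 6 = 5.13
  Sum = 63.5075 mcg/mL·h
oral suspension tail: 0.22/0.317 = 0.694; AUC_ev,0→∞ = 63.5075 + 0.694 = 64.2015 mcg/mL·h
F = (AUC_ev/D_ev)/(AUC_iv/D_iv) = (64.2015/225)/(289.66575/150) = 0.28534/1.931105 = 0.1478

F = 0.148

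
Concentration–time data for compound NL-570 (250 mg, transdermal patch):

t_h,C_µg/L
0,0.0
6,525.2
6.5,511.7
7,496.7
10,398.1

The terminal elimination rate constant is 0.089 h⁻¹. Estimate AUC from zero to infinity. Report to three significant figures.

AUC = 7900 µg/L·h

Trapezoidal AUC_0→10:
  [0→6]: (0.0+525.2)/2 × 6 = 1575.6
  [6→6.5]: (525.2+511.7)/2 × 0.5 = 259.225
  [6.5→7]: (511.7+496.7)/2 × 0.5 = 252.1
  [7→10]: (496.7+398.1)/2 × 3 = 1342.2
  Sum = 3429.125 µg/L·h
Extrapolated tail: C_last / k_e = 398.1 / 0.089 = 4473.034
AUC_0→∞ = 3429.125 + 4473.034 = 7902.159 µg/L·h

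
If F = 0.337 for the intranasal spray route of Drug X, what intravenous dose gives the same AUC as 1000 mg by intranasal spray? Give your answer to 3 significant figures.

D_iv = 337 mg

Systemic exposure from an extravascular dose = F × D_ev, so the equivalent IV dose is F × D_ev.
D_iv = F × D_ev = 0.337 × 1000 = 337 mg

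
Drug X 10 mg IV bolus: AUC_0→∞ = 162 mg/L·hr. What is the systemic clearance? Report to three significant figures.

CL = 0.0617 L/hr

CL = Dose_iv / AUC_0→∞
   = 10 / 162 = 0.0617284 L/hr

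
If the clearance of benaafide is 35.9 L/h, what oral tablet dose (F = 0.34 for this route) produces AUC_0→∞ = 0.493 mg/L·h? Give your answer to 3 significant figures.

Dose = CL × AUC_0→∞ / F
     = 35.9 × 0.493 / 0.34 = 52.055 mg

Dose = 52.1 mg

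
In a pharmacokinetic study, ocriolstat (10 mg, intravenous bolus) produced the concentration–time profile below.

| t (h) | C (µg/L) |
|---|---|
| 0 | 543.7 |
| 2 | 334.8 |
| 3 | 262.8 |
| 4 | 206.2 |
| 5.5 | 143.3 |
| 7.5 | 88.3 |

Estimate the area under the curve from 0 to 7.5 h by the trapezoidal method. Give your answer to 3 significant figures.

AUC = 1910 µg/L·h

Trapezoidal AUC_0→7.5:
  [0→2]: (543.7+334.8)/2 × 2 = 878.5
  [2→3]: (334.8+262.8)/2 × 1 = 298.8
  [3→4]: (262.8+206.2)/2 × 1 = 234.5
  [4→5.5]: (206.2+143.3)/2 × 1.5 = 262.125
  [5.5→7.5]: (143.3+88.3)/2 × 2 = 231.6
  Sum = 1905.525 µg/L·h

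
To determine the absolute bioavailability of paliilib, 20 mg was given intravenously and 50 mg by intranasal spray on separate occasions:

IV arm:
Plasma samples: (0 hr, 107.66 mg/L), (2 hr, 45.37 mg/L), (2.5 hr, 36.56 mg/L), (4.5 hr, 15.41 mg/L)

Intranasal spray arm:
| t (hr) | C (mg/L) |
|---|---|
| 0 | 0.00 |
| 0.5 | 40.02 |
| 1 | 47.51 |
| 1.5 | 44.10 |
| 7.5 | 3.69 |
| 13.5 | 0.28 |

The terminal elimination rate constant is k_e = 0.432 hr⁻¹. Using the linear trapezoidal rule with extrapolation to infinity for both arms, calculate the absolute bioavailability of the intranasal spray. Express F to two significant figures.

F = 0.32

Trapezoidal AUC_0→4.5 (IV):
  [0→2]: (107.66+45.37)/2 × 2 = 153.03
  [2→2.5]: (45.37+36.56)/2 × 0.5 = 20.4825
  [2.5→4.5]: (36.56+15.41)/2 × 2 = 51.97
  Sum = 225.4825 mg/L·hr
IV tail: 15.41/0.432 = 35.671; AUC_iv,0→∞ = 225.4825 + 35.671 = 261.1535 mg/L·hr
Trapezoidal AUC_0→13.5 (intranasal spray):
  [0→0.5]: (0.00+40.02)/2 × 0.5 = 10.005
  [0.5→1]: (40.02+47.51)/2 × 0.5 = 21.8825
  [1→1.5]: (47.51+44.10)/2 × 0.5 = 22.9025
  [1.5→7.5]: (44.10+3.69)/2 × 6 = 143.37
  [7.5→13.5]: (3.69+0.28)/2 × 6 = 11.91
  Sum = 210.07 mg/L·hr
intranasal spray tail: 0.28/0.432 = 0.648; AUC_ev,0→∞ = 210.07 + 0.648 = 210.718 mg/L·hr
F = (AUC_ev/D_ev)/(AUC_iv/D_iv) = (210.718/50)/(261.1535/20) = 4.21436/13.057675 = 0.3227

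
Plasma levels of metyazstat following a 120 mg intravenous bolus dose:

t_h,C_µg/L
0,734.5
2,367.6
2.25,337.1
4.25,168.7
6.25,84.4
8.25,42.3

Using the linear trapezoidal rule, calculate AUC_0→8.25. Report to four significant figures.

Trapezoidal AUC_0→8.25:
  [0→2]: (734.5+367.6)/2 × 2 = 1102.1
  [2→2.25]: (367.6+337.1)/2 × 0.25 = 88.0875
  [2.25→4.25]: (337.1+168.7)/2 × 2 = 505.8
  [4.25→6.25]: (168.7+84.4)/2 × 2 = 253.1
  [6.25→8.25]: (84.4+42.3)/2 × 2 = 126.7
  Sum = 2075.7875 µg/L·h

AUC = 2076 µg/L·h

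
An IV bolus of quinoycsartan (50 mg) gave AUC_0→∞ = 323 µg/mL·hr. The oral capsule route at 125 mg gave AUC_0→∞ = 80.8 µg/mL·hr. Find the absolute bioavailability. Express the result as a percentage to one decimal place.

F = 10.0%

F = (AUC_ev / D_ev) / (AUC_iv / D_iv)
  = (80.8/125) / (323/50)
  = 0.6464 / 6.46 = 0.1001
  = 10.01%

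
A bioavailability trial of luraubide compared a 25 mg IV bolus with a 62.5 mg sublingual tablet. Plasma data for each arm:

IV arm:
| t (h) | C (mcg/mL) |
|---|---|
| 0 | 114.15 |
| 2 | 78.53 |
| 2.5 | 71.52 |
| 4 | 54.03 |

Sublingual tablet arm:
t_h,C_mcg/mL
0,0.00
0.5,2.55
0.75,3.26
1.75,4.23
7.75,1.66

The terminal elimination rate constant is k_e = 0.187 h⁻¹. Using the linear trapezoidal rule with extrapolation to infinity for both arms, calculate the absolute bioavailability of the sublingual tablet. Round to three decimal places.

Trapezoidal AUC_0→4 (IV):
  [0→2]: (114.15+78.53)/2 × 2 = 192.68
  [2→2.5]: (78.53+71.52)/2 × 0.5 = 37.5125
  [2.5→4]: (71.52+54.03)/2 × 1.5 = 94.1625
  Sum = 324.355 mcg/mL·h
IV tail: 54.03/0.187 = 288.930; AUC_iv,0→∞ = 324.355 + 288.930 = 613.285 mcg/mL·h
Trapezoidal AUC_0→7.75 (sublingual tablet):
  [0→0.5]: (0.00+2.55)/2 × 0.5 = 0.6375
  [0.5→0.75]: (2.55+3.26)/2 × 0.25 = 0.72625
  [0.75→1.75]: (3.26+4.23)/2 × 1 = 3.745
  [1.75→7.75]: (4.23+1.66)/2 × 6 = 17.67
  Sum = 22.77875 mcg/mL·h
sublingual tablet tail: 1.66/0.187 = 8.877; AUC_ev,0→∞ = 22.77875 + 8.877 = 31.65575 mcg/mL·h
F = (AUC_ev/D_ev)/(AUC_iv/D_iv) = (31.65575/62.5)/(613.285/25) = 0.506492/24.5314 = 0.0206

F = 0.021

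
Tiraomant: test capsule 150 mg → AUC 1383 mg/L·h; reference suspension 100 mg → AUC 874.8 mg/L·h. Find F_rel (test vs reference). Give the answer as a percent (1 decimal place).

F_rel = 105.4%

F_rel = (AUC_test/D_test) / (AUC_ref/D_ref)
      = (1383/150) / (874.8/100)
      = 9.22 / 8.748 = 1.0540 = 105.40%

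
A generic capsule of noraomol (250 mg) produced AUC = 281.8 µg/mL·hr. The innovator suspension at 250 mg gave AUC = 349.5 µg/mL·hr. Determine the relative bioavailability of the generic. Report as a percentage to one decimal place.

F_rel = 80.6%

F_rel = (AUC_test/D_test) / (AUC_ref/D_ref)
      = (281.8/250) / (349.5/250)
      = 1.1272 / 1.398 = 0.8063 = 80.63%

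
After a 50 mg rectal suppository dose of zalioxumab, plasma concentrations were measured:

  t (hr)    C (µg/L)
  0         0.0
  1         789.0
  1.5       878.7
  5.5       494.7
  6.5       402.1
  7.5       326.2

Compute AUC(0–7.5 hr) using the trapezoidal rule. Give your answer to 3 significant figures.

Trapezoidal AUC_0→7.5:
  [0→1]: (0.0+789.0)/2 × 1 = 394.5
  [1→1.5]: (789.0+878.7)/2 × 0.5 = 416.925
  [1.5→5.5]: (878.7+494.7)/2 × 4 = 2746.8
  [5.5→6.5]: (494.7+402.1)/2 × 1 = 448.4
  [6.5→7.5]: (402.1+326.2)/2 × 1 = 364.15
  Sum = 4370.775 µg/L·hr

AUC = 4370 µg/L·hr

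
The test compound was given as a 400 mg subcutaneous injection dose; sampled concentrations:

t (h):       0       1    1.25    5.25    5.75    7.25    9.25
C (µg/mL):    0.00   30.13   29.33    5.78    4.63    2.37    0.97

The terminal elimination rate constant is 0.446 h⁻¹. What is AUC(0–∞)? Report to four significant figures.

Trapezoidal AUC_0→9.25:
  [0→1]: (0.00+30.13)/2 × 1 = 15.065
  [1→1.25]: (30.13+29.33)/2 × 0.25 = 7.4325
  [1.25→5.25]: (29.33+5.78)/2 × 4 = 70.22
  [5.25→5.75]: (5.78+4.63)/2 × 0.5 = 2.6025
  [5.75→7.25]: (4.63+2.37)/2 × 1.5 = 5.25
  [7.25→9.25]: (2.37+0.97)/2 × 2 = 3.34
  Sum = 103.91 µg/mL·h
Extrapolated tail: C_last / k_e = 0.97 / 0.446 = 2.175
AUC_0→∞ = 103.91 + 2.175 = 106.085 µg/mL·h

AUC = 106.1 µg/mL·h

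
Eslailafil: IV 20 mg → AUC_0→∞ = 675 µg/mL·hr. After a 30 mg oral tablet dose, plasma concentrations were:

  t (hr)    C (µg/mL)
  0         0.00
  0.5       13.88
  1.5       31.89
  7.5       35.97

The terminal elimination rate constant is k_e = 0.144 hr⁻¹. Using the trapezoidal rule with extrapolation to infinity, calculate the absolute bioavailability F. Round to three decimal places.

Trapezoidal AUC_0→7.5 (oral tablet):
  [0→0.5]: (0.00+13.88)/2 × 0.5 = 3.47
  [0.5→1.5]: (13.88+31.89)/2 × 1 = 22.885
  [1.5→7.5]: (31.89+35.97)/2 × 6 = 203.58
  Sum = 229.935 µg/mL·hr
Tail: C_last/k_e = 35.97/0.144 = 249.792
AUC_0→∞ (oral tablet) = 229.935 + 249.792 = 479.727 µg/mL·hr
F = (AUC_ev/D_ev)/(AUC_iv/D_iv) = (479.727/30)/(675/20) = 15.9909/33.75 = 0.4738

F = 0.474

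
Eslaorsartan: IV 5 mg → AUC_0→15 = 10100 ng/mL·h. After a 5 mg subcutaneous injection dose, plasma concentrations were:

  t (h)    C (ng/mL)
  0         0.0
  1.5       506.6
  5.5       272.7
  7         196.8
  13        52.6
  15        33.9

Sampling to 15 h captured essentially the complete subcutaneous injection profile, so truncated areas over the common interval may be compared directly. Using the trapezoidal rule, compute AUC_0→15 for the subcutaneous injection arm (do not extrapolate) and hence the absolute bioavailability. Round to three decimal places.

Trapezoidal AUC_0→15 (subcutaneous injection):
  [0→1.5]: (0.0+506.6)/2 × 1.5 = 379.95
  [1.5→5.5]: (506.6+272.7)/2 × 4 = 1558.6
  [5.5→7]: (272.7+196.8)/2 × 1.5 = 352.125
  [7→13]: (196.8+52.6)/2 × 6 = 748.2
  [13→15]: (52.6+33.9)/2 × 2 = 86.5
  Sum = 3125.375 ng/mL·h
F = (AUC_ev/D_ev)/(AUC_iv/D_iv) = (3125.375/5)/(10100/5) = 625.075/2020 = 0.3094

F = 0.309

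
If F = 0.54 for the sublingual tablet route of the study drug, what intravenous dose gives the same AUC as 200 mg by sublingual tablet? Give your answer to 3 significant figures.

D_iv = 108 mg

Systemic exposure from an extravascular dose = F × D_ev, so the equivalent IV dose is F × D_ev.
D_iv = F × D_ev = 0.54 × 200 = 108 mg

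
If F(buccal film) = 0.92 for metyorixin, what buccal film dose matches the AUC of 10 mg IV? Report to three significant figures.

D_buccal = 10.9 mg

For equal systemic exposure: F × D_ev = D_iv
D_ev = D_iv / F = 10 / 0.92 = 10.8696 mg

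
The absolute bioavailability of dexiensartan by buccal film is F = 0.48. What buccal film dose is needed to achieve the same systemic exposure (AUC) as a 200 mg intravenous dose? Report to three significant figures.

D_buccal = 417 mg

For equal systemic exposure: F × D_ev = D_iv
D_ev = D_iv / F = 200 / 0.48 = 416.667 mg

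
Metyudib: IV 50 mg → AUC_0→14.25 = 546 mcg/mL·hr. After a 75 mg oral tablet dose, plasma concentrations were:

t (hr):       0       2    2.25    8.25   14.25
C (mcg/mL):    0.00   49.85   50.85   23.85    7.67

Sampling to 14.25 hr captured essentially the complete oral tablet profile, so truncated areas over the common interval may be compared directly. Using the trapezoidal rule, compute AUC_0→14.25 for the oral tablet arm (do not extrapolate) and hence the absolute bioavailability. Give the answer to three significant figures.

F = 0.465

Trapezoidal AUC_0→14.25 (oral tablet):
  [0→2]: (0.00+49.85)/2 × 2 = 49.85
  [2→2.25]: (49.85+50.85)/2 × 0.25 = 12.5875
  [2.25→8.25]: (50.85+23.85)/2 × 6 = 224.1
  [8.25→14.25]: (23.85+7.67)/2 × 6 = 94.56
  Sum = 381.0975 mcg/mL·hr
F = (AUC_ev/D_ev)/(AUC_iv/D_iv) = (381.0975/75)/(546/50) = 5.0813/10.92 = 0.4653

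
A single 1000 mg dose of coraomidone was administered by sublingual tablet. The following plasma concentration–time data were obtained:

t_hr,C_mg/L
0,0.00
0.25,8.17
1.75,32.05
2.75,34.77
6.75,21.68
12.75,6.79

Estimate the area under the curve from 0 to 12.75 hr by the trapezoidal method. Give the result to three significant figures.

AUC = 263 mg/L·hr

Trapezoidal AUC_0→12.75:
  [0→0.25]: (0.00+8.17)/2 × 0.25 = 1.02125
  [0.25→1.75]: (8.17+32.05)/2 × 1.5 = 30.165
  [1.75→2.75]: (32.05+34.77)/2 × 1 = 33.41
  [2.75→6.75]: (34.77+21.68)/2 × 4 = 112.9
  [6.75→12.75]: (21.68+6.79)/2 × 6 = 85.41
  Sum = 262.90625 mg/L·hr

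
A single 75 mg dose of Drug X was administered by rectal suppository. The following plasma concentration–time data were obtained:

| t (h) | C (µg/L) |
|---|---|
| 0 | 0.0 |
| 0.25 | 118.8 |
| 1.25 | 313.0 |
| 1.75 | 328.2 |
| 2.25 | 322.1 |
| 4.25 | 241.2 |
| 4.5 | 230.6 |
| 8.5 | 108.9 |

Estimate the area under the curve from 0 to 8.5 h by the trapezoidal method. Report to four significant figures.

AUC = 1855 µg/L·h

Trapezoidal AUC_0→8.5:
  [0→0.25]: (0.0+118.8)/2 × 0.25 = 14.85
  [0.25→1.25]: (118.8+313.0)/2 × 1 = 215.9
  [1.25→1.75]: (313.0+328.2)/2 × 0.5 = 160.3
  [1.75→2.25]: (328.2+322.1)/2 × 0.5 = 162.575
  [2.25→4.25]: (322.1+241.2)/2 × 2 = 563.3
  [4.25→4.5]: (241.2+230.6)/2 × 0.25 = 58.975
  [4.5→8.5]: (230.6+108.9)/2 × 4 = 679.0
  Sum = 1854.9 µg/L·h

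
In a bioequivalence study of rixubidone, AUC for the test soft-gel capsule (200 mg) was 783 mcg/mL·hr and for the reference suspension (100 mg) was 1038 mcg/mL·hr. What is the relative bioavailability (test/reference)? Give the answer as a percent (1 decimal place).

F_rel = (AUC_test/D_test) / (AUC_ref/D_ref)
      = (783/200) / (1038/100)
      = 3.915 / 10.38 = 0.3772 = 37.72%

F_rel = 37.7%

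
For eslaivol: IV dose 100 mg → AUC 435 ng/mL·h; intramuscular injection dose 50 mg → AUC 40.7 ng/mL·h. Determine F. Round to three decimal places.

F = 0.187

F = (AUC_ev / D_ev) / (AUC_iv / D_iv)
  = (40.7/50) / (435/100)
  = 0.814 / 4.35 = 0.1871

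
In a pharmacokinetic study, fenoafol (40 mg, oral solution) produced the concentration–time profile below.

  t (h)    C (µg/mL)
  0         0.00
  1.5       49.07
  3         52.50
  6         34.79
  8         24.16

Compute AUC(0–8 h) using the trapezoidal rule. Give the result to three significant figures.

AUC = 303 µg/mL·h

Trapezoidal AUC_0→8:
  [0→1.5]: (0.00+49.07)/2 × 1.5 = 36.8025
  [1.5→3]: (49.07+52.50)/2 × 1.5 = 76.1775
  [3→6]: (52.50+34.79)/2 × 3 = 130.935
  [6→8]: (34.79+24.16)/2 × 2 = 58.95
  Sum = 302.865 µg/mL·h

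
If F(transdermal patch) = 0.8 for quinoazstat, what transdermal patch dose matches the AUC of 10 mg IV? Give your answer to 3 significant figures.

D_transdermal = 12.5 mg

For equal systemic exposure: F × D_ev = D_iv
D_ev = D_iv / F = 10 / 0.8 = 12.5 mg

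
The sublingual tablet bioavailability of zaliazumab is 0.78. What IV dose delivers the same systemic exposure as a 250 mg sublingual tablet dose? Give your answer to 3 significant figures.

Systemic exposure from an extravascular dose = F × D_ev, so the equivalent IV dose is F × D_ev.
D_iv = F × D_ev = 0.78 × 250 = 195 mg

D_iv = 195 mg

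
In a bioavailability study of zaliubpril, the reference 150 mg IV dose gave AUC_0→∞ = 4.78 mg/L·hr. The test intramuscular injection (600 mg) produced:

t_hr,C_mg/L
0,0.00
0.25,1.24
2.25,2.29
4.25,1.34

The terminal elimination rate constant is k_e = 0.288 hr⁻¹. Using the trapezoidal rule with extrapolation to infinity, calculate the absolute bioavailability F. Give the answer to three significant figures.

F = 0.626

Trapezoidal AUC_0→4.25 (intramuscular injection):
  [0→0.25]: (0.00+1.24)/2 × 0.25 = 0.155
  [0.25→2.25]: (1.24+2.29)/2 × 2 = 3.53
  [2.25→4.25]: (2.29+1.34)/2 × 2 = 3.63
  Sum = 7.315 mg/L·hr
Tail: C_last/k_e = 1.34/0.288 = 4.653
AUC_0→∞ (intramuscular injection) = 7.315 + 4.653 = 11.968 mg/L·hr
F = (AUC_ev/D_ev)/(AUC_iv/D_iv) = (11.968/600)/(4.78/150) = 0.0199467/0.0318667 = 0.6259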